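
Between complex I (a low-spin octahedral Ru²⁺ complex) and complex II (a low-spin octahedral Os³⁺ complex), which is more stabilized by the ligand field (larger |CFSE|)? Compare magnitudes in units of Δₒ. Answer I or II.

I: Group 8 minus oxidation state +2 gives a d⁶ configuration for Ru²⁺; t2g^6 e_g^0, CFSE = -2.4Δₒ.
II: Os³⁺: group 8, so d-count = 8 − 3 = 5; t2g^5 e_g^0, CFSE = -2.0Δₒ.
So I has the larger |CFSE|.

I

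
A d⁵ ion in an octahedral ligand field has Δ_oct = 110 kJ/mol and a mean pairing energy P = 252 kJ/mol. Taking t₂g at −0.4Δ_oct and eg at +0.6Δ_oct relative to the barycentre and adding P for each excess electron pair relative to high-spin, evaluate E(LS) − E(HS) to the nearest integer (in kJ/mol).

284

High-spin: t₂g³ eg², CFSE = 0.0Δ_oct = 0 kJ/mol.
For low-spin the configuration is t₂g⁵ eg⁰: orbital energy -2.0 × 110 = -220 kJ/mol, and 2 additional pairs relative to high-spin add 504 kJ/mol, giving 284 kJ/mol.
The difference is 284 − (0) = 284 kJ/mol, so high-spin lies lower.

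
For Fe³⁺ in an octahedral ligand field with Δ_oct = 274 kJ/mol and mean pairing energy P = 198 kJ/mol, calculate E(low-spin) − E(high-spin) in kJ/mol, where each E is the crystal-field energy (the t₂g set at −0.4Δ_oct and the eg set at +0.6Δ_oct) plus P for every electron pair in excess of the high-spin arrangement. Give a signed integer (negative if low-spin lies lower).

Fe is in group 8, so Fe³⁺ is d⁵ (8 − 3 = 5).
In the high-spin limit (t₂g³ eg²) the orbital term is 0.0Δ_oct = 0 kJ/mol, with no excess pairing.
For low-spin the configuration is t₂g⁵ eg⁰: orbital energy -2.0 × 274 = -548 kJ/mol, and 2 additional pairs relative to high-spin add 396 kJ/mol, giving -152 kJ/mol.
The difference is -152 − (0) = -152 kJ/mol, so low-spin lies lower.

-152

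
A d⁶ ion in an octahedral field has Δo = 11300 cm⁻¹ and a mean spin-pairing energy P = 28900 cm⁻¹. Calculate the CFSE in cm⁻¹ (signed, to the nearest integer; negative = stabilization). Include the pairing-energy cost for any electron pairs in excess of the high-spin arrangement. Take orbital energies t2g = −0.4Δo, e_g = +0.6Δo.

-4520

With Δo < P the complex is high-spin.
Configuration: t2g^4 e_g^2.
Orbital CFSE = -0.4Δo = -0.4 × 11300 = -4520 cm⁻¹.
High-spin has no excess pairs, so no pairing correction applies.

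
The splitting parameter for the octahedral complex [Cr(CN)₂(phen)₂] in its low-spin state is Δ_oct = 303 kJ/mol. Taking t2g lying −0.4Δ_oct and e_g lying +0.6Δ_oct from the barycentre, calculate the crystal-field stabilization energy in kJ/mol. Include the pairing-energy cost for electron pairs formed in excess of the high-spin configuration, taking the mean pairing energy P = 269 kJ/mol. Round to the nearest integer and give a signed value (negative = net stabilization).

-216

Ligand charges: 2×(-1) from CN⁻ and 2×(+0) from phen sum to -2; with overall charge +0, Cr is +2.
Cr sits in group 6; removing 2 electrons leaves Cr²⁺ with 6 − 2 = 4 d electrons.
Configuration: t2g^4 e_g^0.
CFSE(orbital) = 4×(-0.4Δ_oct) + 0×(0.6Δ_oct) = -1.6Δ_oct; with Δ_oct = 303 kJ/mol that is -485 kJ/mol.
Pairing penalty: 1 pair vs 0 in the high-spin reference → 1 extra × P = 269 kJ/mol.
Overall CFSE = -485 + 269 = -216 kJ/mol.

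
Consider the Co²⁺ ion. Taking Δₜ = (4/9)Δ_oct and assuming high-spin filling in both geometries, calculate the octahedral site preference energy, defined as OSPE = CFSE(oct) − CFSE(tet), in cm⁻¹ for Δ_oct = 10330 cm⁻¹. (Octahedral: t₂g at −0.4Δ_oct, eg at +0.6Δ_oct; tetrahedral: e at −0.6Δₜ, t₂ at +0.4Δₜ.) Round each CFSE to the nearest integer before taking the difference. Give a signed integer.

Co is in group 9, so Co²⁺ is d⁷ (9 − 2 = 7).
Octahedral (high-spin): t2g^5 e_g^2, CFSE = 5(−0.4) + 2(+0.6) = -0.8Δ_oct = -0.8 × 10330 = -8264 cm⁻¹.
Tetrahedral: e^4 t2^3, CFSE = 4(−0.6) + 3(+0.4) = -1.2Δₜ = -1.2 × (4/9) × 10330 = -5509 cm⁻¹.
OSPE = -8264 − (-5509) = -2755 cm⁻¹.

-2755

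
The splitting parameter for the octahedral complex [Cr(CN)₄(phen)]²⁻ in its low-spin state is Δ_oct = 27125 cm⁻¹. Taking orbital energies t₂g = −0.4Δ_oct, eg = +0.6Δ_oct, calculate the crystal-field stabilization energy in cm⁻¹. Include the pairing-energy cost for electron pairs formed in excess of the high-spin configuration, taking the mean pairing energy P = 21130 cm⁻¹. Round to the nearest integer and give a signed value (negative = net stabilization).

-22270

Ligand charges: 4×(-1) from CN⁻ and 1×(+0) from phen sum to -4; with overall charge -2, Cr is +2.
Cr sits in group 6; removing 2 electrons leaves Cr²⁺ with 6 − 2 = 4 d electrons.
Configuration: t₂g⁴ eg⁰.
Orbital CFSE = 4(-0.4) + 0(0.6) = -1.6Δ_oct = -1.6 × 27125 = -43400 cm⁻¹.
Relative to high-spin t₂g³ eg¹ (0 paired), the low-spin configuration has 1 additional pair, contributing +1 × 21130 = +21130 cm⁻¹.
Combining: -43400 + 21130 = -22270 cm⁻¹.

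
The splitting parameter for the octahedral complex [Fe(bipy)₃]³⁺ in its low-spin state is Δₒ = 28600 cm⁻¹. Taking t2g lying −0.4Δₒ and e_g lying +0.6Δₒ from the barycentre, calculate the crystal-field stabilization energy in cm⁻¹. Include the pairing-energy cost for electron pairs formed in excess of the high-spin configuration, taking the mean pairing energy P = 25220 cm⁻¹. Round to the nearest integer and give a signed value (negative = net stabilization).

-6760

bipy is neutral, so the +3 overall charge sits on Fe: oxidation state +3.
Group 8 minus oxidation state +3 gives a d⁵ configuration for Fe³⁺.
Configuration: t2g^5 e_g^0.
CFSE(orbital) = 5×(-0.4Δₒ) + 0×(0.6Δₒ) = -2.0Δₒ; with Δₒ = 28600 cm⁻¹ that is -57200 cm⁻¹.
Relative to high-spin t2g^3 e_g^2 (0 paired), the low-spin configuration has 2 additional pairs, contributing +2 × 25220 = +50440 cm⁻¹.
Combining: -57200 + 50440 = -6760 cm⁻¹.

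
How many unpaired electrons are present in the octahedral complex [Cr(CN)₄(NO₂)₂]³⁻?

3

Ligand charges: 4×(-1) from CN⁻ and 2×(-1) from NO₂⁻ sum to -6; with overall charge -3, Cr is +3.
Cr³⁺: group 6, so d-count = 6 − 3 = 3.
Configuration: t₂g³ eg⁰, giving 3 unpaired electrons.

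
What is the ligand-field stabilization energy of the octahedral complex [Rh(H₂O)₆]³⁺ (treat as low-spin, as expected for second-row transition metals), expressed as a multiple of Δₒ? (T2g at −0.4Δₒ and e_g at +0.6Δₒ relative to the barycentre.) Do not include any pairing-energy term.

H₂O is neutral, so the +3 overall charge sits on Rh: oxidation state +3.
Group 9 minus oxidation state +3 gives a d⁶ configuration for Rh³⁺.
Configuration: t2g^6 e_g^0.
CFSE = 6(-0.4Δₒ) + 0(0.6Δₒ) = -2.4Δₒ + 0.0Δₒ = -2.4Δₒ.

-2.4 Δₒ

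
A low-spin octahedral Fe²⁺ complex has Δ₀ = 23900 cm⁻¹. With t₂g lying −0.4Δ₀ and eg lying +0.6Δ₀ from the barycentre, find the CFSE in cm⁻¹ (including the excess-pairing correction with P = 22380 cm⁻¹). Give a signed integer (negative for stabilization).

Fe is in group 8, so Fe²⁺ is d⁶ (8 − 2 = 6).
Configuration: t₂g⁶ eg⁰.
CFSE(orbital) = 6×(-0.4Δ₀) + 0×(0.6Δ₀) = -2.4Δ₀; with Δ₀ = 23900 cm⁻¹ that is -57360 cm⁻¹.
Relative to high-spin t₂g⁴ eg² (1 paired), the low-spin configuration has 2 additional pairs, contributing +2 × 22380 = +44760 cm⁻¹.
Combining: -57360 + 44760 = -12600 cm⁻¹.

-12600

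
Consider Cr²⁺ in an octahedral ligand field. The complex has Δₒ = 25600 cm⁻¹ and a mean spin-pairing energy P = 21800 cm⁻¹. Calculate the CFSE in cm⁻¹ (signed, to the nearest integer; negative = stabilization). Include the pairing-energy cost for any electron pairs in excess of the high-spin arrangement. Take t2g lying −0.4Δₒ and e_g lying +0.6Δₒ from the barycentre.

-19160

Cr²⁺: group 6, so d-count = 6 − 2 = 4.
Here Δₒ > P (25600 > 21800), so the low-spin state is favoured.
Configuration: t2g^4 e_g^0.
Orbital CFSE = -1.6Δₒ = -1.6 × 25600 = -40960 cm⁻¹.
Excess pairs vs high-spin: 1 − 0 = 1; pairing cost = +21800 cm⁻¹.
Net CFSE = -40960 + 21800 = -19160 cm⁻¹.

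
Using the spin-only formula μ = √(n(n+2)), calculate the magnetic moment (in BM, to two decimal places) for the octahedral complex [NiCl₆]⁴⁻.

2.83 BM

Each Cl⁻ contributes -1; 6 × (-1) = -6. With overall charge -4, Ni is in the +2 oxidation state.
Group 10 minus oxidation state +2 gives a d⁸ configuration for Ni²⁺.
Configuration: t2g^6 e_g^2 → 2 unpaired electrons.
μ(spin-only) = √[2(2+2)] = √8 ≈ 2.83 BM.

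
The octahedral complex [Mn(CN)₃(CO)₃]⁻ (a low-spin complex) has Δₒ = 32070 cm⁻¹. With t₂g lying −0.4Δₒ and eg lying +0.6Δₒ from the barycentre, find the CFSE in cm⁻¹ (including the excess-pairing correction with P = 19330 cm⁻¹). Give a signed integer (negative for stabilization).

-25480

Ligand charges: 3×(-1) from CN⁻ and 3×(+0) from CO sum to -3; with overall charge -1, Mn is +2.
Group 7 minus oxidation state +2 gives a d⁵ configuration for Mn²⁺.
Configuration: t₂g⁵ eg⁰.
Orbital CFSE = 5(-0.4) + 0(0.6) = -2.0Δₒ = -2.0 × 32070 = -64140 cm⁻¹.
Relative to high-spin t₂g³ eg² (0 paired), the low-spin configuration has 2 additional pairs, contributing +2 × 19330 = +38660 cm⁻¹.
Net CFSE = -64140 + 38660 = -25480 cm⁻¹.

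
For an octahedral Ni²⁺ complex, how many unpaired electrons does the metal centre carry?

2

Ni sits in group 10; removing 2 electrons leaves Ni²⁺ with 10 − 2 = 8 d electrons.
Configuration: t₂g⁶ eg², giving 2 unpaired electrons.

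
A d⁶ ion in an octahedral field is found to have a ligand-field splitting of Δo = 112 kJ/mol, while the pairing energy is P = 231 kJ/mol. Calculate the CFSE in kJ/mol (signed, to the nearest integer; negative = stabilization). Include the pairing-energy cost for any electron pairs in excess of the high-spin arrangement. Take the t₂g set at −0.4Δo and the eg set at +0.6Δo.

-45

Since Δo = 112 kJ/mol < P = 231 kJ/mol, the complex adopts the high-spin configuration.
Filling d⁶ accordingly: t₂g⁴ eg².
Orbital CFSE = -0.4Δo = -0.4 × 112 = -45 kJ/mol.
High-spin has no excess pairs, so no pairing correction applies.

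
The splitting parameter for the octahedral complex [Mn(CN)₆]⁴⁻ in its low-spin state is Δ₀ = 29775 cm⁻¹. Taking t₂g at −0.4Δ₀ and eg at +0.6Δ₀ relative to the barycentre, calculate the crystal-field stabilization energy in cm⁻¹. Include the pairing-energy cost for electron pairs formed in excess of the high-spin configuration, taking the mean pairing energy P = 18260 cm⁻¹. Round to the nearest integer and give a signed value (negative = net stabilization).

Each CN⁻ contributes -1; 6 × (-1) = -6. With overall charge -4, Mn is in the +2 oxidation state.
Mn²⁺: group 7, so d-count = 7 − 2 = 5.
Electron filling gives t₂g⁵ eg⁰.
CFSE(orbital) = 5×(-0.4Δ₀) + 0×(0.6Δ₀) = -2.0Δ₀; with Δ₀ = 29775 cm⁻¹ that is -59550 cm⁻¹.
Relative to high-spin t₂g³ eg² (0 paired), the low-spin configuration has 2 additional pairs, contributing +2 × 18260 = +36520 cm⁻¹.
Combining: -59550 + 36520 = -23030 cm⁻¹.

-23030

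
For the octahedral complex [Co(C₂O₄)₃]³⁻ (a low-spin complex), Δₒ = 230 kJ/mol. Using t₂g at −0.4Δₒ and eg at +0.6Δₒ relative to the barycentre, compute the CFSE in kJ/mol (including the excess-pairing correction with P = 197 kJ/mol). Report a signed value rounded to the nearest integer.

Each C₂O₄²⁻ contributes -2; 3 × (-2) = -6. With overall charge -3, Co is in the +3 oxidation state.
Co is in group 9, so Co³⁺ is d⁶ (9 − 3 = 6).
Configuration: t₂g⁶ eg⁰.
The orbital stabilization is -2.4Δₒ = -2.4 × 230 = -552 kJ/mol.
High-spin d⁶ would be t₂g⁴ eg² with 1 pair; low-spin has 3, so 2 excess pairs cost +2P = +394 kJ/mol.
Net CFSE = -552 + 394 = -158 kJ/mol.

-158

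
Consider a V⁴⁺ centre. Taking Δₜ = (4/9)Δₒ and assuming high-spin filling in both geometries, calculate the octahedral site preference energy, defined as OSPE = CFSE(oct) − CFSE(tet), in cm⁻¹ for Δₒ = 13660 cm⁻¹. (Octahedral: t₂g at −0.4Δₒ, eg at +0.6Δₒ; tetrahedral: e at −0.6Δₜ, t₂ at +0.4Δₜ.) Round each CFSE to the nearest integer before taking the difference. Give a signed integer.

-1821

V is in group 5, so V⁴⁺ is d¹ (5 − 4 = 1).
Octahedral high-spin t2g^1 e_g^0: CFSE = -0.4 × 13660 = -5464 cm⁻¹.
Tetrahedral e^1 t2^0 gives -0.6Δₜ = -0.6 × (4/9) × 13660 = -3643 cm⁻¹.
Subtracting, OSPE = -5464 − (-3643) = -1821 cm⁻¹.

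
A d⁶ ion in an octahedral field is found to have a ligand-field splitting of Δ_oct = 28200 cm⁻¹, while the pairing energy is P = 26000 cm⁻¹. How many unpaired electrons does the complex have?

0

Here Δ_oct > P (28200 > 26000), so the low-spin state is favoured.
That gives t₂g⁶ eg⁰.
Unpaired electrons: 0.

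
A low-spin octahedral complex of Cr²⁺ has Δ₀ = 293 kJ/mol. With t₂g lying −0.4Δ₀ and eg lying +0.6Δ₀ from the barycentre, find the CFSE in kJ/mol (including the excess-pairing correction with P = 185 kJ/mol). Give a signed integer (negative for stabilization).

-284

Cr²⁺: group 6, so d-count = 6 − 2 = 4.
The d⁴ electrons fill as t₂g⁴ eg⁰.
CFSE(orbital) = 4×(-0.4Δ₀) + 0×(0.6Δ₀) = -1.6Δ₀; with Δ₀ = 293 kJ/mol that is -469 kJ/mol.
High-spin d⁴ would be t₂g³ eg¹ with 0 pairs; low-spin has 1, so 1 excess pair costs +1P = +185 kJ/mol.
Overall CFSE = -469 + 185 = -284 kJ/mol.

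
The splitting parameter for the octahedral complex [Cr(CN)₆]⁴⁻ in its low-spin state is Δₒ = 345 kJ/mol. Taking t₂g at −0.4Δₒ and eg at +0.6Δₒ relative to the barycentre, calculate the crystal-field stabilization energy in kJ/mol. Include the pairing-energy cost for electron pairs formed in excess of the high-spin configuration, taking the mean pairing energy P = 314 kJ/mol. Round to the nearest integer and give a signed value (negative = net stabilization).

-238

Each CN⁻ contributes -1; 6 × (-1) = -6. With overall charge -4, Cr is in the +2 oxidation state.
Cr²⁺: group 6, so d-count = 6 − 2 = 4.
Configuration: t₂g⁴ eg⁰.
The orbital stabilization is -1.6Δₒ = -1.6 × 345 = -552 kJ/mol.
Pairing penalty: 1 pair vs 0 in the high-spin reference → 1 extra × P = 314 kJ/mol.
Overall CFSE = -552 + 314 = -238 kJ/mol.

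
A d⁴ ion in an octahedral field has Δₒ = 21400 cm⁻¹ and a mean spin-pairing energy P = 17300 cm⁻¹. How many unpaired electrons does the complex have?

With Δₒ > P the complex is low-spin.
That gives t₂g⁴ eg⁰.
Unpaired electrons: 2.

2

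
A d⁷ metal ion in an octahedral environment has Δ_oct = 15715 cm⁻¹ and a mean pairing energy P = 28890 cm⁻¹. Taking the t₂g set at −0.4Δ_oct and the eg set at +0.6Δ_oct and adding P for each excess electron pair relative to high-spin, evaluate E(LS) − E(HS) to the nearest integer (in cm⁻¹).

High-spin d⁷ fills as t₂g⁵ eg² with CFSE 5(−0.4) + 2(+0.6) = -0.8Δ_oct = -12572 cm⁻¹.
For low-spin the configuration is t₂g⁶ eg¹: orbital energy -1.8 × 15715 = -28287 cm⁻¹, and 1 additional pair relative to high-spin adds 28890 cm⁻¹, giving 603 cm⁻¹.
The difference is 603 − (-12572) = 13175 cm⁻¹, so high-spin lies lower.

13175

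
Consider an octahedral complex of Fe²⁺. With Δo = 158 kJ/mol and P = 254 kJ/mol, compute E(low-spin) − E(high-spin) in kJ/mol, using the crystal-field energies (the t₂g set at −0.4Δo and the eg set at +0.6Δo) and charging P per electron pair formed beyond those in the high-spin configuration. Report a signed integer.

Fe is in group 8, so Fe²⁺ is d⁶ (8 − 2 = 6).
In the high-spin limit (t₂g⁴ eg²) the orbital term is -0.4Δo = -63 kJ/mol, with no excess pairing.
Low-spin t₂g⁶ eg⁰ gives -2.4Δo = -379 kJ/mol, but forming 2 extra pairs costs 2P = 508 kJ/mol, so E(LS) = -379 + 508 = 129 kJ/mol.
Thus E(LS) − E(HS) = 192 kJ/mol.

192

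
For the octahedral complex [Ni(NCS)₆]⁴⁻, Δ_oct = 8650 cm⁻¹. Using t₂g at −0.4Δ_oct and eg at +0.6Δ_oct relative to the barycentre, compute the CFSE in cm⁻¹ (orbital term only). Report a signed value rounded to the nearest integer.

Each NCS⁻ contributes -1; 6 × (-1) = -6. With overall charge -4, Ni is in the +2 oxidation state.
Group 10 minus oxidation state +2 gives a d⁸ configuration for Ni²⁺.
The d⁸ electrons fill as t₂g⁶ eg².
CFSE(orbital) = 6×(-0.4Δ_oct) + 2×(0.6Δ_oct) = -1.2Δ_oct; with Δ_oct = 8650 cm⁻¹ that is -10380 cm⁻¹.

-10380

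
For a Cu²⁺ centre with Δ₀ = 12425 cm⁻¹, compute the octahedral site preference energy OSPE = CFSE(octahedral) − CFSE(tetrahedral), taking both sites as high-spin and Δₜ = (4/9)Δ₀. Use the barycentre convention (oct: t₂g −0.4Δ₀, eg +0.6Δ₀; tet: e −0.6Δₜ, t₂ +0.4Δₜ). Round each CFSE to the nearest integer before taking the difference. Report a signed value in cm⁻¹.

Group 11 minus oxidation state +2 gives a d⁹ configuration for Cu²⁺.
Octahedral high-spin t2g^6 e_g^3: CFSE = -0.6 × 12425 = -7455 cm⁻¹.
Tetrahedral e^4 t2^5 gives -0.4Δₜ = -0.4 × (4/9) × 12425 = -2209 cm⁻¹.
Subtracting, OSPE = -7455 − (-2209) = -5246 cm⁻¹.

-5246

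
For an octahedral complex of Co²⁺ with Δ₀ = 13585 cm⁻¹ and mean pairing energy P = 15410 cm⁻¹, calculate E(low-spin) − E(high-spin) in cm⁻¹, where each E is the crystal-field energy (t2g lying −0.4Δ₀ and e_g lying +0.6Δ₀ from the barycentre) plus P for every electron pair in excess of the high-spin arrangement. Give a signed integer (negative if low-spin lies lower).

Co is in group 9, so Co²⁺ is d⁷ (9 − 2 = 7).
In the high-spin limit (t2g^5 e_g^2) the orbital term is -0.8Δ₀ = -10868 cm⁻¹, with no excess pairing.
Low-spin t2g^6 e_g^1 gives -1.8Δ₀ = -24453 cm⁻¹, but forming 1 extra pair costs 1P = 15410 cm⁻¹, so E(LS) = -24453 + 15410 = -9043 cm⁻¹.
E(LS) − E(HS) = -9043 − (-10868) = 1825 cm⁻¹.

1825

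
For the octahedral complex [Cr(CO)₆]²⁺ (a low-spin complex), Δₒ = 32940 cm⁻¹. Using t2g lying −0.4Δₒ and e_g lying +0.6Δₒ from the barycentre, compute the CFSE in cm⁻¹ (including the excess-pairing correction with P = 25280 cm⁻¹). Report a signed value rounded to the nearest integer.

-27424

CO is neutral, so the +2 overall charge sits on Cr: oxidation state +2.
Cr²⁺: group 6, so d-count = 6 − 2 = 4.
Configuration: t2g^4 e_g^0.
Orbital CFSE = 4(-0.4) + 0(0.6) = -1.6Δₒ = -1.6 × 32940 = -52704 cm⁻¹.
Pairing penalty: 1 pair vs 0 in the high-spin reference → 1 extra × P = 25280 cm⁻¹.
Overall CFSE = -52704 + 25280 = -27424 cm⁻¹.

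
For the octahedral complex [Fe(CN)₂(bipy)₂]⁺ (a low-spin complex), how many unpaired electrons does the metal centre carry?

Ligand charges: 2×(-1) from CN⁻ and 2×(+0) from bipy sum to -2; with overall charge +1, Fe is +3.
Fe³⁺: group 8, so d-count = 8 − 3 = 5.
Configuration: t₂g⁵ eg⁰, giving 1 unpaired electron.

1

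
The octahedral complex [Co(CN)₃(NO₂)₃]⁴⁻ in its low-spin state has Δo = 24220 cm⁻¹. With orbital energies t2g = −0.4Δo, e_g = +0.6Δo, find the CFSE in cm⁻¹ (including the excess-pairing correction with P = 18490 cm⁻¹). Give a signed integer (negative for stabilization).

-25106

Ligand charges: 3×(-1) from CN⁻ and 3×(-1) from NO₂⁻ sum to -6; with overall charge -4, Co is +2.
Co²⁺: group 9, so d-count = 9 − 2 = 7.
Electron filling gives t2g^6 e_g^1.
The orbital stabilization is -1.8Δo = -1.8 × 24220 = -43596 cm⁻¹.
Relative to high-spin t2g^5 e_g^2 (2 paired), the low-spin configuration has 1 additional pair, contributing +1 × 18490 = +18490 cm⁻¹.
Overall CFSE = -43596 + 18490 = -25106 cm⁻¹.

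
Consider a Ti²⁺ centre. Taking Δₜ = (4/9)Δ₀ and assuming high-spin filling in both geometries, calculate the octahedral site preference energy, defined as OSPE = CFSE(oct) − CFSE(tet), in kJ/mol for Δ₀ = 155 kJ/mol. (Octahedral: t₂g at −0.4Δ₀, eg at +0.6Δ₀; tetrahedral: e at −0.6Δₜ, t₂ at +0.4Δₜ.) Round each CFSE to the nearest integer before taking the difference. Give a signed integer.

-41

Group 4 minus oxidation state +2 gives a d² configuration for Ti²⁺.
In an octahedral site d² (HS) is t2g^2 e_g^0, giving CFSE(oct) = -0.8Δ₀ = -124 kJ/mol.
Tetrahedral: e^2 t2^0, CFSE = 2(−0.6) + 0(+0.4) = -1.2Δₜ = -1.2 × (4/9) × 155 = -83 kJ/mol.
Subtracting, OSPE = -124 − (-83) = -41 kJ/mol.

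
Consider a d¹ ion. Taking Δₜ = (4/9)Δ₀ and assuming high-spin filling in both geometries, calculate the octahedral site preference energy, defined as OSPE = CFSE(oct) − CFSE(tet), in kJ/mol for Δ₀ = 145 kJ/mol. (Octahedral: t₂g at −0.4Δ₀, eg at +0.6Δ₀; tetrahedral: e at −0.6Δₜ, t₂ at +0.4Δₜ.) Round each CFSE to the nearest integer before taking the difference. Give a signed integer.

-19

Octahedral high-spin t₂g¹ eg⁰: CFSE = -0.4 × 145 = -58 kJ/mol.
In a tetrahedral site the filling is e¹ t₂⁰: CFSE(tet) = -0.6Δₜ = -0.6 × (4/9)(145) = -39 kJ/mol.
OSPE = -58 − (-39) = -19 kJ/mol.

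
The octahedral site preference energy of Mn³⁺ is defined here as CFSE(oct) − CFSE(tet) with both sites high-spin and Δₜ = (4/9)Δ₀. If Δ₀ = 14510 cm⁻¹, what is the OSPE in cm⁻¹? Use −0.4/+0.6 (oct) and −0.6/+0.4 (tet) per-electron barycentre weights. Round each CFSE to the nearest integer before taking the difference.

-6126

Mn sits in group 7; removing 3 electrons leaves Mn³⁺ with 7 − 3 = 4 d electrons.
Octahedral high-spin t2g^3 e_g^1: CFSE = -0.6 × 14510 = -8706 cm⁻¹.
Tetrahedral e^2 t2^2 gives -0.4Δₜ = -0.4 × (4/9) × 14510 = -2580 cm⁻¹.
Subtracting, OSPE = -8706 − (-2580) = -6126 cm⁻¹.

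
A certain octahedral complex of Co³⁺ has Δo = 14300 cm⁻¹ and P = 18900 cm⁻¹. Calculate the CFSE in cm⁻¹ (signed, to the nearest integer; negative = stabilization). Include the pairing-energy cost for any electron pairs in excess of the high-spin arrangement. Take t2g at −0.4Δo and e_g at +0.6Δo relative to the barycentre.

Co sits in group 9; removing 3 electrons leaves Co³⁺ with 9 − 3 = 6 d electrons.
Since Δo = 14300 cm⁻¹ < P = 18900 cm⁻¹, the complex adopts the high-spin configuration.
Configuration: t2g^4 e_g^2.
Orbital CFSE = -0.4Δo = -0.4 × 14300 = -5720 cm⁻¹.
High-spin has no excess pairs, so no pairing correction applies.

-5720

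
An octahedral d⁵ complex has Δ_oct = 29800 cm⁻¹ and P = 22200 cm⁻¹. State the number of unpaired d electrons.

1

With Δ_oct > P the complex is low-spin.
Configuration: t₂g⁵ eg⁰.
Unpaired electrons: 1.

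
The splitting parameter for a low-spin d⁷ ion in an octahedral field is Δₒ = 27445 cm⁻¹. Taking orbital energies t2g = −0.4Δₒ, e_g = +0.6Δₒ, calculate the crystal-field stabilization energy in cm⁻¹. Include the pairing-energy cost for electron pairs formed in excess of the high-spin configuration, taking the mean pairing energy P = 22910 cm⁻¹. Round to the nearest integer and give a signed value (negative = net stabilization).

The d⁷ electrons fill as t2g^6 e_g^1.
Orbital CFSE = 6(-0.4) + 1(0.6) = -1.8Δₒ = -1.8 × 27445 = -49401 cm⁻¹.
Relative to high-spin t2g^5 e_g^2 (2 paired), the low-spin configuration has 1 additional pair, contributing +1 × 22910 = +22910 cm⁻¹.
Overall CFSE = -49401 + 22910 = -26491 cm⁻¹.

-26491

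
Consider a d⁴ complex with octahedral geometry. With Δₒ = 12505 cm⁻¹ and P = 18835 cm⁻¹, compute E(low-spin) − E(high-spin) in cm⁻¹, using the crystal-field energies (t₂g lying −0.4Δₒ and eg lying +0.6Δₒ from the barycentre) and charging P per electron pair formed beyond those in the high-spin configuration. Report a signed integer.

6330

High-spin d⁴ fills as t₂g³ eg¹ with CFSE 3(−0.4) + 1(+0.6) = -0.6Δₒ = -7503 cm⁻¹.
Low-spin: t₂g⁴ eg⁰, orbital CFSE = -1.6Δₒ = -20008 cm⁻¹; plus 1 excess pair × P = +18835 cm⁻¹; total -1173 cm⁻¹.
The difference is -1173 − (-7503) = 6330 cm⁻¹, so high-spin lies lower.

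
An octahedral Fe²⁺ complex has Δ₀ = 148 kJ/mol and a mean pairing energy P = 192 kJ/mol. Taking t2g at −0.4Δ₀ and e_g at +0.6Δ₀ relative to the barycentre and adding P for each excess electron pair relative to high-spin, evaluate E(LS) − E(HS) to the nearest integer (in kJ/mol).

Fe sits in group 8; removing 2 electrons leaves Fe²⁺ with 8 − 2 = 6 d electrons.
High-spin: t2g^4 e_g^2, CFSE = -0.4Δ₀ = -59 kJ/mol.
For low-spin the configuration is t2g^6 e_g^0: orbital energy -2.4 × 148 = -355 kJ/mol, and 2 additional pairs relative to high-spin add 384 kJ/mol, giving 29 kJ/mol.
Thus E(LS) − E(HS) = 88 kJ/mol.

88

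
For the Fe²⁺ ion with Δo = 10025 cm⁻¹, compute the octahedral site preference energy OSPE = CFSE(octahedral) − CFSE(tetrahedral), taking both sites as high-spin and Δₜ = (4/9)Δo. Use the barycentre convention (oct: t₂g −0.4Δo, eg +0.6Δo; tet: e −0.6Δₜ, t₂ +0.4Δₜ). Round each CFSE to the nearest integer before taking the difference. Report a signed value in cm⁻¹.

Fe is in group 8, so Fe²⁺ is d⁶ (8 − 2 = 6).
Octahedral high-spin t₂g⁴ eg²: CFSE = -0.4 × 10025 = -4010 cm⁻¹.
Tetrahedral: e³ t₂³, CFSE = 3(−0.6) + 3(+0.4) = -0.6Δₜ = -0.6 × (4/9) × 10025 = -2673 cm⁻¹.
OSPE = CFSE(oct) − CFSE(tet) = -4010 − (-2673) = -1337 cm⁻¹.

-1337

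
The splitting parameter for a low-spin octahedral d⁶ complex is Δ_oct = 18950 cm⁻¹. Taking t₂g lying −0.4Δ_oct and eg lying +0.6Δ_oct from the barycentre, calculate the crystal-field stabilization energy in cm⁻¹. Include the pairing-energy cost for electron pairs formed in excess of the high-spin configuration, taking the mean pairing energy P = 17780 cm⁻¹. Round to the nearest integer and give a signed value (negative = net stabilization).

-9920

The d⁶ electrons fill as t₂g⁶ eg⁰.
Orbital CFSE = 6(-0.4) + 0(0.6) = -2.4Δ_oct = -2.4 × 18950 = -45480 cm⁻¹.
Pairing penalty: 3 pairs vs 1 in the high-spin reference → 2 extra × P = 35560 cm⁻¹.
Combining: -45480 + 35560 = -9920 cm⁻¹.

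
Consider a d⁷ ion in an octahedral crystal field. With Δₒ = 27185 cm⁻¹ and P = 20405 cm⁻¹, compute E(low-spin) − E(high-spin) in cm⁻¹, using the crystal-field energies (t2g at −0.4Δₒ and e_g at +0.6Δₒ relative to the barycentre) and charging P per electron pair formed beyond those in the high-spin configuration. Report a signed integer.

-6780

In the high-spin limit (t2g^5 e_g^2) the orbital term is -0.8Δₒ = -21748 cm⁻¹, with no excess pairing.
Low-spin: t2g^6 e_g^1, orbital CFSE = -1.8Δₒ = -48933 cm⁻¹; plus 1 excess pair × P = +20405 cm⁻¹; total -28528 cm⁻¹.
The difference is -28528 − (-21748) = -6780 cm⁻¹, so low-spin lies lower.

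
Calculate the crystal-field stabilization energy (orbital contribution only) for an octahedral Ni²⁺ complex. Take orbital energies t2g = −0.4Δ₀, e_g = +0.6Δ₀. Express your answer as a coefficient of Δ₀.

Ni is in group 10, so Ni²⁺ is d⁸ (10 − 2 = 8).
Configuration: t2g^6 e_g^2.
CFSE = 6(-0.4Δ₀) + 2(0.6Δ₀) = -2.4Δ₀ + 1.2Δ₀ = -1.2Δ₀.

-1.2 Δ₀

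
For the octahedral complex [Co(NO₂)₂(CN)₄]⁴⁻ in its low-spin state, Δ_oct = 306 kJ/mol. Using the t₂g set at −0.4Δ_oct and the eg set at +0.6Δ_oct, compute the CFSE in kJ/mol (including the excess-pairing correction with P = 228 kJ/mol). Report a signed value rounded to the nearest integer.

Ligand charges: 2×(-1) from NO₂⁻ and 4×(-1) from CN⁻ sum to -6; with overall charge -4, Co is +2.
Co is in group 9, so Co²⁺ is d⁷ (9 − 2 = 7).
The d⁷ electrons fill as t₂g⁶ eg¹.
CFSE(orbital) = 6×(-0.4Δ_oct) + 1×(0.6Δ_oct) = -1.8Δ_oct; with Δ_oct = 306 kJ/mol that is -551 kJ/mol.
High-spin d⁷ would be t₂g⁵ eg² with 2 pairs; low-spin has 3, so 1 excess pair costs +1P = +228 kJ/mol.
Net CFSE = -551 + 228 = -323 kJ/mol.

-323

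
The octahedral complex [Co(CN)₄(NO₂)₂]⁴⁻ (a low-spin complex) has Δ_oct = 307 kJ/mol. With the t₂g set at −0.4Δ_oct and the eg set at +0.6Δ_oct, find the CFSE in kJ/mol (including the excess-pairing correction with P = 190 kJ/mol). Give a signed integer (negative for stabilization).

Ligand charges: 4×(-1) from CN⁻ and 2×(-1) from NO₂⁻ sum to -6; with overall charge -4, Co is +2.
Co is in group 9, so Co²⁺ is d⁷ (9 − 2 = 7).
Electron filling gives t₂g⁶ eg¹.
CFSE(orbital) = 6×(-0.4Δ_oct) + 1×(0.6Δ_oct) = -1.8Δ_oct; with Δ_oct = 307 kJ/mol that is -553 kJ/mol.
Pairing penalty: 3 pairs vs 2 in the high-spin reference → 1 extra × P = 190 kJ/mol.
Net CFSE = -553 + 190 = -363 kJ/mol.

-363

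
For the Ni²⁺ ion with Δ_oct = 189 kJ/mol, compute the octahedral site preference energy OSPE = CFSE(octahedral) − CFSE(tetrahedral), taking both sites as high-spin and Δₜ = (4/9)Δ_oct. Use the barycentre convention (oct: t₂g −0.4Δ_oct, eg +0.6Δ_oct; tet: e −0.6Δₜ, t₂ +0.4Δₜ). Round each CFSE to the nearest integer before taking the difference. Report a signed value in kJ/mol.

Group 10 minus oxidation state +2 gives a d⁸ configuration for Ni²⁺.
Octahedral high-spin t₂g⁶ eg²: CFSE = -1.2 × 189 = -227 kJ/mol.
Tetrahedral: e⁴ t₂⁴, CFSE = 4(−0.6) + 4(+0.4) = -0.8Δₜ = -0.8 × (4/9) × 189 = -67 kJ/mol.
OSPE = CFSE(oct) − CFSE(tet) = -227 − (-67) = -160 kJ/mol.

-160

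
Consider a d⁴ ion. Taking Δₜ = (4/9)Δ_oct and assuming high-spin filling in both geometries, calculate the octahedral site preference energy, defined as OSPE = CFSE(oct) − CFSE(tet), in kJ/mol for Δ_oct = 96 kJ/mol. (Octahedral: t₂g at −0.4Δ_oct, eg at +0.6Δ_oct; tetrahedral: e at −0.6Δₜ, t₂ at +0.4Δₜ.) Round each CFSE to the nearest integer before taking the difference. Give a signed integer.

-41

In an octahedral site d⁴ (HS) is t₂g³ eg¹, giving CFSE(oct) = -0.6Δ_oct = -58 kJ/mol.
In a tetrahedral site the filling is e² t₂²: CFSE(tet) = -0.4Δₜ = -0.4 × (4/9)(96) = -17 kJ/mol.
Subtracting, OSPE = -58 − (-17) = -41 kJ/mol.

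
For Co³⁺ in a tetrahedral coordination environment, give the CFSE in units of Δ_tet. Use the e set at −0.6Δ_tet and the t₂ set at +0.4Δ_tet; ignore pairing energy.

-0.6 Δ_tet

Group 9 minus oxidation state +3 gives a d⁶ configuration for Co³⁺.
With tetrahedral geometry the complex is necessarily high-spin.
Configuration: e³ t₂³.
CFSE = 3(-0.6Δ_tet) + 3(0.4Δ_tet) = -1.8Δ_tet + 1.2Δ_tet = -0.6Δ_tet.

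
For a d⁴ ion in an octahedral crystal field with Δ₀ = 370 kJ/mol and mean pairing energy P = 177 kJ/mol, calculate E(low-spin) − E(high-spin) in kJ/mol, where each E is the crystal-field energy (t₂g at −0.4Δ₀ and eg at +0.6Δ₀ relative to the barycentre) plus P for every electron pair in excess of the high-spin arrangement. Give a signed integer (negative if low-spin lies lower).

High-spin: t₂g³ eg¹, CFSE = -0.6Δ₀ = -222 kJ/mol.
For low-spin the configuration is t₂g⁴ eg⁰: orbital energy -1.6 × 370 = -592 kJ/mol, and 1 additional pair relative to high-spin adds 177 kJ/mol, giving -415 kJ/mol.
The difference is -415 − (-222) = -193 kJ/mol, so low-spin lies lower.

-193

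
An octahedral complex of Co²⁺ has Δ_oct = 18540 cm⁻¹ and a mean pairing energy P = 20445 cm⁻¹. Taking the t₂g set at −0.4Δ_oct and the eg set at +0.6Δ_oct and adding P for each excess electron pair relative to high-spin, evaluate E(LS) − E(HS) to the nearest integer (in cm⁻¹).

Co is in group 9, so Co²⁺ is d⁷ (9 − 2 = 7).
High-spin d⁷ fills as t₂g⁵ eg² with CFSE 5(−0.4) + 2(+0.6) = -0.8Δ_oct = -14832 cm⁻¹.
Low-spin: t₂g⁶ eg¹, orbital CFSE = -1.8Δ_oct = -33372 cm⁻¹; plus 1 excess pair × P = +20445 cm⁻¹; total -12927 cm⁻¹.
E(LS) − E(HS) = -12927 − (-14832) = 1905 cm⁻¹.

1905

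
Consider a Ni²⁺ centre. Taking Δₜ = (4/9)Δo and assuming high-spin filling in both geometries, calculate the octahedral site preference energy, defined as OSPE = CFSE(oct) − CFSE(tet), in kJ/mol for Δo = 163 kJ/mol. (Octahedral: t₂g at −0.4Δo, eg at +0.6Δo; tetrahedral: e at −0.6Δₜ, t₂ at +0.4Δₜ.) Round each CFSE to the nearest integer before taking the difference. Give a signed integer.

-138

Ni is in group 10, so Ni²⁺ is d⁸ (10 − 2 = 8).
Octahedral (high-spin): t2g^6 e_g^2, CFSE = 6(−0.4) + 2(+0.6) = -1.2Δo = -1.2 × 163 = -196 kJ/mol.
In a tetrahedral site the filling is e^4 t2^4: CFSE(tet) = -0.8Δₜ = -0.8 × (4/9)(163) = -58 kJ/mol.
OSPE = CFSE(oct) − CFSE(tet) = -196 − (-58) = -138 kJ/mol.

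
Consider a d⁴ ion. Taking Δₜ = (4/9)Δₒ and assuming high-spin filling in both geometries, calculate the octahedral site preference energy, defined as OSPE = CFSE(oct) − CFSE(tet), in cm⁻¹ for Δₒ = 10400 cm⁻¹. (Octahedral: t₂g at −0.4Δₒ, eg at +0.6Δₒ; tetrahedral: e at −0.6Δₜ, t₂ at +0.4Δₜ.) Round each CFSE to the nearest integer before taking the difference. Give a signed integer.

In an octahedral site d⁴ (HS) is t2g^3 e_g^1, giving CFSE(oct) = -0.6Δₒ = -6240 cm⁻¹.
Tetrahedral: e^2 t2^2, CFSE = 2(−0.6) + 2(+0.4) = -0.4Δₜ = -0.4 × (4/9) × 10400 = -1849 cm⁻¹.
OSPE = -6240 − (-1849) = -4391 cm⁻¹.

-4391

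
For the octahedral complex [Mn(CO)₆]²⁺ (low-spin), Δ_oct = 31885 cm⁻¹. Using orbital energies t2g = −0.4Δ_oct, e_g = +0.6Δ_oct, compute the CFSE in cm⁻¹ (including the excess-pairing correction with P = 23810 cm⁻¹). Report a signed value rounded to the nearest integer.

CO is neutral, so the +2 overall charge sits on Mn: oxidation state +2.
Group 7 minus oxidation state +2 gives a d⁵ configuration for Mn²⁺.
Configuration: t2g^5 e_g^0.
Orbital CFSE = 5(-0.4) + 0(0.6) = -2.0Δ_oct = -2.0 × 31885 = -63770 cm⁻¹.
Relative to high-spin t2g^3 e_g^2 (0 paired), the low-spin configuration has 2 additional pairs, contributing +2 × 23810 = +47620 cm⁻¹.
Combining: -63770 + 47620 = -16150 cm⁻¹.

-16150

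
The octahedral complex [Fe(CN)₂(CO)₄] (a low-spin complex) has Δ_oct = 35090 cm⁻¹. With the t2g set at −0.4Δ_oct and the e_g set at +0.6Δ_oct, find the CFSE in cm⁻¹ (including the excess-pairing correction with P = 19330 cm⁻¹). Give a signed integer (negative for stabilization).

Ligand charges: 2×(-1) from CN⁻ and 4×(+0) from CO sum to -2; with overall charge +0, Fe is +2.
Fe is in group 8, so Fe²⁺ is d⁶ (8 − 2 = 6).
Configuration: t2g^6 e_g^0.
CFSE(orbital) = 6×(-0.4Δ_oct) + 0×(0.6Δ_oct) = -2.4Δ_oct; with Δ_oct = 35090 cm⁻¹ that is -84216 cm⁻¹.
Relative to high-spin t2g^4 e_g^2 (1 paired), the low-spin configuration has 2 additional pairs, contributing +2 × 19330 = +38660 cm⁻¹.
Net CFSE = -84216 + 38660 = -45556 cm⁻¹.

-45556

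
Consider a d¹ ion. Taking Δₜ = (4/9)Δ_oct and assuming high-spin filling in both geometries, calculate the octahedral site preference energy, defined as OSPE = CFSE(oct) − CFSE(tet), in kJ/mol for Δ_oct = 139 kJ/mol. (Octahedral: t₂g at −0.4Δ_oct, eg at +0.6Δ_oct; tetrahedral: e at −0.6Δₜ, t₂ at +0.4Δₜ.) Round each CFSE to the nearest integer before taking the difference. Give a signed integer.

-19

Octahedral high-spin t2g^1 e_g^0: CFSE = -0.4 × 139 = -56 kJ/mol.
In a tetrahedral site the filling is e^1 t2^0: CFSE(tet) = -0.6Δₜ = -0.6 × (4/9)(139) = -37 kJ/mol.
OSPE = -56 − (-37) = -19 kJ/mol.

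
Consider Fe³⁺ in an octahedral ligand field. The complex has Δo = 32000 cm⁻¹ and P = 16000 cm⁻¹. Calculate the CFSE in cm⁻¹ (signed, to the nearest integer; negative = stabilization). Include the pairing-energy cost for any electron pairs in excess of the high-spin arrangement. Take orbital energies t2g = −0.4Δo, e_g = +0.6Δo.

Fe³⁺: group 8, so d-count = 8 − 3 = 5.
With Δo > P the complex is low-spin.
That gives t2g^5 e_g^0.
Orbital CFSE = -2.0Δo = -2.0 × 32000 = -64000 cm⁻¹.
Excess pairs vs high-spin: 2 − 0 = 2; pairing cost = +32000 cm⁻¹.
Net CFSE = -64000 + 32000 = -32000 cm⁻¹.

-32000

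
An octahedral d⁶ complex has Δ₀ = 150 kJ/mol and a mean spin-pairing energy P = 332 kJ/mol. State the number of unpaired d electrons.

Here Δ₀ < P (150 < 332), so the high-spin state is favoured.
Filling d⁶ accordingly: t₂g⁴ eg².
Unpaired electrons: 4.

4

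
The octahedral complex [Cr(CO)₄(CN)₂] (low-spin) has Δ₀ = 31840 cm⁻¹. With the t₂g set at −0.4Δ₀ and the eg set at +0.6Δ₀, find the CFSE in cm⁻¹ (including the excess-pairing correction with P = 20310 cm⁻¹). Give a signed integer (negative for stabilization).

-30634

Ligand charges: 4×(+0) from CO and 2×(-1) from CN⁻ sum to -2; with overall charge +0, Cr is +2.
Cr sits in group 6; removing 2 electrons leaves Cr²⁺ with 6 − 2 = 4 d electrons.
The d⁴ electrons fill as t₂g⁴ eg⁰.
Orbital CFSE = 4(-0.4) + 0(0.6) = -1.6Δ₀ = -1.6 × 31840 = -50944 cm⁻¹.
High-spin d⁴ would be t₂g³ eg¹ with 0 pairs; low-spin has 1, so 1 excess pair costs +1P = +20310 cm⁻¹.
Combining: -50944 + 20310 = -30634 cm⁻¹.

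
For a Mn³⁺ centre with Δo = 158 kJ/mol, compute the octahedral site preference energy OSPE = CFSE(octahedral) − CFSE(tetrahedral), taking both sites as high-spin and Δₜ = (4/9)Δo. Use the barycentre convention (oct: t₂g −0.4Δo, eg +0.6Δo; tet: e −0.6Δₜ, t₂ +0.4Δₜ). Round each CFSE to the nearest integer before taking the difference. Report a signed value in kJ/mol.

-67

Mn is in group 7, so Mn³⁺ is d⁴ (7 − 3 = 4).
Octahedral (high-spin): t₂g³ eg¹, CFSE = 3(−0.4) + 1(+0.6) = -0.6Δo = -0.6 × 158 = -95 kJ/mol.
Tetrahedral e² t₂² gives -0.4Δₜ = -0.4 × (4/9) × 158 = -28 kJ/mol.
Subtracting, OSPE = -95 − (-28) = -67 kJ/mol.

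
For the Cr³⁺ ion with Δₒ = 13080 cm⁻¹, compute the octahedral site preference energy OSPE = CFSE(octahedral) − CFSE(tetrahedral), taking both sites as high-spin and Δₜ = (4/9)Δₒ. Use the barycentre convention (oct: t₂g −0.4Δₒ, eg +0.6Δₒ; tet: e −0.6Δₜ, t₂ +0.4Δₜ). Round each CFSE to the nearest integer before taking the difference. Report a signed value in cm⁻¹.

-11045

Cr³⁺: group 6, so d-count = 6 − 3 = 3.
Octahedral high-spin t2g^3 e_g^0: CFSE = -1.2 × 13080 = -15696 cm⁻¹.
In a tetrahedral site the filling is e^2 t2^1: CFSE(tet) = -0.8Δₜ = -0.8 × (4/9)(13080) = -4651 cm⁻¹.
Subtracting, OSPE = -15696 − (-4651) = -11045 cm⁻¹.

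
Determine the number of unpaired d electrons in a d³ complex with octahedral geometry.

3

Configuration: t2g^3 e_g^0, giving 3 unpaired electrons.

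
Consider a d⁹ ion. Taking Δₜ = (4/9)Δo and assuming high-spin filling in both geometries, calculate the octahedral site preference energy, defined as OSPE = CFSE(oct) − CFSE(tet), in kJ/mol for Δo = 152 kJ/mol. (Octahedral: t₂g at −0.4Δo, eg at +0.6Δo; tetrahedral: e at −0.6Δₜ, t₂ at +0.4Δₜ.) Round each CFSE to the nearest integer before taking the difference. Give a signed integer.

-64

In an octahedral site d⁹ (HS) is t2g^6 e_g^3, giving CFSE(oct) = -0.6Δo = -91 kJ/mol.
Tetrahedral e^4 t2^5 gives -0.4Δₜ = -0.4 × (4/9) × 152 = -27 kJ/mol.
OSPE = CFSE(oct) − CFSE(tet) = -91 − (-27) = -64 kJ/mol.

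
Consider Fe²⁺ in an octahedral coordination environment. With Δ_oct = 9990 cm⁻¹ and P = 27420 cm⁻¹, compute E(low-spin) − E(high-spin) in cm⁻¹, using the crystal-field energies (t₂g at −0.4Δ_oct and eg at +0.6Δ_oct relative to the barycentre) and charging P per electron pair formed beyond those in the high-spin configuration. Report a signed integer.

34860

Group 8 minus oxidation state +2 gives a d⁶ configuration for Fe²⁺.
High-spin: t₂g⁴ eg², CFSE = -0.4Δ_oct = -3996 cm⁻¹.
Low-spin: t₂g⁶ eg⁰, orbital CFSE = -2.4Δ_oct = -23976 cm⁻¹; plus 2 excess pairs × P = +54840 cm⁻¹; total 30864 cm⁻¹.
Thus E(LS) − E(HS) = 34860 cm⁻¹.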